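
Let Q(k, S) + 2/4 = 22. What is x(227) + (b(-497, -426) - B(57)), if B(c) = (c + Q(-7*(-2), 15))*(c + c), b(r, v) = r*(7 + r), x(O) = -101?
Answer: 234480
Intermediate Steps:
Q(k, S) = 43/2 (Q(k, S) = -1/2 + 22 = 43/2)
B(c) = 2*c*(43/2 + c) (B(c) = (c + 43/2)*(c + c) = (43/2 + c)*(2*c) = 2*c*(43/2 + c))
x(227) + (b(-497, -426) - B(57)) = -101 + (-497*(7 - 497) - 57*(43 + 2*57)) = -101 + (-497*(-490) - 57*(43 + 114)) = -101 + (243530 - 57*157) = -101 + (243530 - 1*8949) = -101 + (243530 - 8949) = -101 + 234581 = 234480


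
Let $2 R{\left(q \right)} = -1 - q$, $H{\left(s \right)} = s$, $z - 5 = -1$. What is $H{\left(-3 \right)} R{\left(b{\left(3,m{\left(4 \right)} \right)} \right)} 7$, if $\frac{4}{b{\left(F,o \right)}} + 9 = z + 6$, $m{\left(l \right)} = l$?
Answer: $\frac{105}{2} \approx 52.5$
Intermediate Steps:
$z = 4$ ($z = 5 - 1 = 4$)
$b{\left(F,o \right)} = 4$ ($b{\left(F,o \right)} = \frac{4}{-9 + \left(4 + 6\right)} = \frac{4}{-9 + 10} = \frac{4}{1} = 4 \cdot 1 = 4$)
$R{\left(q \right)} = - \frac{1}{2} - \frac{q}{2}$ ($R{\left(q \right)} = \frac{-1 - q}{2} = - \frac{1}{2} - \frac{q}{2}$)
$H{\left(-3 \right)} R{\left(b{\left(3,m{\left(4 \right)} \right)} \right)} 7 = - 3 \left(- \frac{1}{2} - 2\right) 7 = \left(-3\right) \left(- \frac{5}{2}\right) 7 = \frac{15}{2} \cdot 7 = \frac{105}{2}$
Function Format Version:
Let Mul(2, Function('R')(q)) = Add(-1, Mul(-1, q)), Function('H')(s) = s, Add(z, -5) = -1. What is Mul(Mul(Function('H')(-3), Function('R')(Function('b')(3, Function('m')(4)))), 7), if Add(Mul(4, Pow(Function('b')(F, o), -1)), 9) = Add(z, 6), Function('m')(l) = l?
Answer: Rational(105, 2) ≈ 52.500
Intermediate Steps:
z = 4 (z = Add(5, -1) = 4)
Function('b')(F, o) = 4 (Function('b')(F, o) = Mul(4, Pow(Add(-9, Add(4, 6)), -1)) = Mul(4, Pow(Add(-9, 10), -1)) = Mul(4, Pow(1, -1)) = Mul(4, 1) = 4)
Function('R')(q) = Add(Rational(-1, 2), Mul(Rational(-1, 2), q)) (Function('R')(q) = Mul(Rational(1, 2), Add(-1, Mul(-1, q))) = Add(Rational(-1, 2), Mul(Rational(-1, 2), q)))
Mul(Mul(Function('H')(-3), Function('R')(Function('b')(3, Function('m')(4)))), 7) = Mul(Mul(-3, Add(Rational(-1, 2), Mul(Rational(-1, 2), 4))), 7) = Mul(Mul(-3, Add(Rational(-1, 2), -2)), 7) = Mul(Mul(-3, Rational(-5, 2)), 7) = Mul(Rational(15, 2), 7) = Rational(105, 2)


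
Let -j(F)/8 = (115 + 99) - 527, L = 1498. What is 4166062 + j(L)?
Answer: 4168566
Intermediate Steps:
j(F) = 2504 (j(F) = -8*((115 + 99) - 527) = -8*(214 - 527) = -8*(-313) = 2504)
4166062 + j(L) = 4166062 + 2504 = 4168566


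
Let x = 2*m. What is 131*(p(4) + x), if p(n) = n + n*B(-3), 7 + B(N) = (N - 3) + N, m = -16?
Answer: -12052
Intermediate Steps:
B(N) = -10 + 2*N (B(N) = -7 + ((N - 3) + N) = -7 + ((-3 + N) + N) = -7 + (-3 + 2*N) = -10 + 2*N)
p(n) = -15*n (p(n) = n + n*(-10 + 2*(-3)) = n + n*(-10 - 6) = n + n*(-16) = n - 16*n = -15*n)
x = -32 (x = 2*(-16) = -32)
131*(p(4) + x) = 131*(-15*4 - 32) = 131*(-60 - 32) = 131*(-92) = -12052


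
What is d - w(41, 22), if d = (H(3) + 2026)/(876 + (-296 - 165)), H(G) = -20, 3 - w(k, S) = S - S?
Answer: 761/415 ≈ 1.8337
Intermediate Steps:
w(k, S) = 3 (w(k, S) = 3 - (S - S) = 3 - 1*0 = 3 + 0 = 3)
d = 2006/415 (d = (-20 + 2026)/(876 + (-296 - 165)) = 2006/(876 - 461) = 2006/415 ≈ 4.8337)
d - w(41, 22) = 2006/415 - 1*3 = 2006/415 - 3 = 761/415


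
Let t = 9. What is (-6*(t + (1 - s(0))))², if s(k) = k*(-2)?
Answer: 3600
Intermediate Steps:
s(k) = -2*k
(-6*(t + (1 - s(0))))² = (-6*(9 + (1 - (-2)*0)))² = (-6*(9 + (1 - 1*0)))² = (-6*(9 + (1 + 0)))² = (-6*(9 + 1))² = (-6*10)² = (-60)² = 3600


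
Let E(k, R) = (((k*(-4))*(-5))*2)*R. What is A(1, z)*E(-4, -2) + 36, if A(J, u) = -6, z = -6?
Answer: -1884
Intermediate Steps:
E(k, R) = 40*R*k (E(k, R) = ((-4*k*(-5))*2)*R = ((20*k)*2)*R = (40*k)*R = 40*R*k)
A(1, z)*E(-4, -2) + 36 = -240*(-2)*(-4) + 36 = -6*320 + 36 = -1920 + 36 = -1884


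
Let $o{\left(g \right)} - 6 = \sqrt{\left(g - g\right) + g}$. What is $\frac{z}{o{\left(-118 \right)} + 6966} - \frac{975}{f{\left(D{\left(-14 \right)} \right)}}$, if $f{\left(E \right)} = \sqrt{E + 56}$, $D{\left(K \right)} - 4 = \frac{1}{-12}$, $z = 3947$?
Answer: $\frac{13759242}{24304451} - \frac{1950 \sqrt{2157}}{719} - \frac{3947 i \sqrt{118}}{48608902} \approx -125.39 - 0.00088205 i$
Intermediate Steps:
$D{\left(K \right)} = \frac{47}{12}$ ($D{\left(K \right)} = 4 + \frac{1}{-12} = 4 - \frac{1}{12} = \frac{47}{12}$)
$f{\left(E \right)} = \sqrt{56 + E}$
$o{\left(g \right)} = 6 + \sqrt{g}$ ($o{\left(g \right)} = 6 + \sqrt{\left(g - g\right) + g} = 6 + \sqrt{0 + g} = 6 + \sqrt{g}$)
$\frac{z}{o{\left(-118 \right)} + 6966} - \frac{975}{f{\left(D{\left(-14 \right)} \right)}} = \frac{3947}{\left(6 + \sqrt{-118}\right) + 6966} - \frac{975}{\sqrt{56 + \frac{47}{12}}} = \frac{3947}{\left(6 + i \sqrt{118}\right) + 6966} - \frac{975}{\sqrt{\frac{719}{12}}} = \frac{3947}{6972 + i \sqrt{118}} - \frac{975}{\frac{1}{6} \sqrt{2157}} = \frac{3947}{6972 + i \sqrt{118}} - 975 \frac{2 \sqrt{2157}}{719} = \frac{3947}{6972 + i \sqrt{118}} - \frac{1950 \sqrt{2157}}{719}$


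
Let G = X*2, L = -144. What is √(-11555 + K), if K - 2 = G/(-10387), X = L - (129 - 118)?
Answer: I*√1246447281287/10387 ≈ 107.48*I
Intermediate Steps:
X = -155 (X = -144 - (129 - 118) = -144 - 1*11 = -144 - 11 = -155)
G = -310 (G = -155*2 = -310)
K = 21084/10387 (K = 2 - 310/(-10387) = 2 - 310*(-1/10387) = 2 + 310/10387 = 21084/10387 ≈ 2.0298)
√(-11555 + K) = √(-11555 + 21084/10387) = √(-120000701/10387) = I*√1246447281287/10387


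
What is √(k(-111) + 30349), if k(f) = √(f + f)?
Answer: √(30349 + I*√222) ≈ 174.21 + 0.0428*I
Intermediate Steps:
k(f) = √2*√f (k(f) = √(2*f) = √2*√f)
√(k(-111) + 30349) = √(√2*√(-111) + 30349) = √(√2*(I*√111) + 30349) = √(I*√222 + 30349) = √(30349 + I*√222)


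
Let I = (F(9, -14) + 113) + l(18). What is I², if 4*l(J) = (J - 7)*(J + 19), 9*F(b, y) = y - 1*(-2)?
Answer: 6558721/144 ≈ 45547.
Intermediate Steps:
F(b, y) = 2/9 + y/9 (F(b, y) = (y - 1*(-2))/9 = (y + 2)/9 = (2 + y)/9 = 2/9 + y/9)
l(J) = (-7 + J)*(19 + J)/4 (l(J) = ((J - 7)*(J + 19))/4 = ((-7 + J)*(19 + J))/4 = (-7 + J)*(19 + J)/4)
I = 2561/12 (I = ((2/9 + (⅑)*(-14)) + 113) + (-133/4 + 3*18 + (¼)*18²) = ((2/9 - 14/9) + 113) + (-133/4 + 54 + (¼)*324) = (-4/3 + 113) + (-133/4 + 54 + 81) = 335/3 + 407/4 = 2561/12 ≈ 213.42)
I² = (2561/12)² = 6558721/144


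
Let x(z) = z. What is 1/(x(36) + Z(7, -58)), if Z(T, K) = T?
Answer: 1/43 ≈ 0.023256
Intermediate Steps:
1/(x(36) + Z(7, -58)) = 1/(36 + 7) = 1/43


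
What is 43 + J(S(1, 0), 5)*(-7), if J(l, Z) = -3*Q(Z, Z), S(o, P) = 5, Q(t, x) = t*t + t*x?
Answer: 1093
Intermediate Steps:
Q(t, x) = t**2 + t*x
J(l, Z) = -6*Z**2 (J(l, Z) = -3*Z*(Z + Z) = -3*Z*2*Z = -6*Z**2)
43 + J(S(1, 0), 5)*(-7) = 43 - 6*5**2*(-7) = 43 - 6*25*(-7) = 43 - 150*(-7) = 43 + 1050 = 1093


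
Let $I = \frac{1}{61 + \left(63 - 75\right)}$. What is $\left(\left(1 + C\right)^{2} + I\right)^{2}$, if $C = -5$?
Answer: $\frac{616225}{2401} \approx 256.65$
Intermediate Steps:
$I = \frac{1}{49}$ ($I = \frac{1}{61 + \left(63 - 75\right)} = \frac{1}{61 - 12} = \frac{1}{49} \approx 0.020408$)
$\left(\left(1 + C\right)^{2} + I\right)^{2} = \left(\left(1 - 5\right)^{2} + \frac{1}{49}\right)^{2} = \left(\left(-4\right)^{2} + \frac{1}{49}\right)^{2} = \left(16 + \frac{1}{49}\right)^{2} = \left(\frac{785}{49}\right)^{2} = \frac{616225}{2401}$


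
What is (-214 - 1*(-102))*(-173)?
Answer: 19376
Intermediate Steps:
(-214 - 1*(-102))*(-173) = (-214 + 102)*(-173) = -112*(-173) = 19376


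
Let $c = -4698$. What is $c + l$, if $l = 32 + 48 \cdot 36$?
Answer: $-2938$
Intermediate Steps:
$l = 1760$ ($l = 32 + 1728 = 1760$)
$c + l = -4698 + 1760 = -2938$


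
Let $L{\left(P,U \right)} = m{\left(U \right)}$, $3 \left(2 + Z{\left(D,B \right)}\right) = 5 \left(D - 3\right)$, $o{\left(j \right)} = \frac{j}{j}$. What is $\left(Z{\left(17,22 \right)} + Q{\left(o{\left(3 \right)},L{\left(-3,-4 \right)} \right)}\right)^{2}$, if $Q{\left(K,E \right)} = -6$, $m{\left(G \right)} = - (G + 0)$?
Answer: $\frac{2116}{9} \approx 235.11$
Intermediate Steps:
$o{\left(j \right)} = 1$
$Z{\left(D,B \right)} = -7 + \frac{5 D}{3}$ ($Z{\left(D,B \right)} = -2 + \frac{5 \left(D - 3\right)}{3} = -2 + \frac{5 \left(-3 + D\right)}{3} = -2 + \frac{-15 + 5 D}{3} = -2 + \left(-5 + \frac{5 D}{3}\right) = -7 + \frac{5 D}{3}$)
$m{\left(G \right)} = - G$
$L{\left(P,U \right)} = - U$
$\left(Z{\left(17,22 \right)} + Q{\left(o{\left(3 \right)},L{\left(-3,-4 \right)} \right)}\right)^{2} = \left(\left(-7 + \frac{5}{3} \cdot 17\right) - 6\right)^{2} = \left(\left(-7 + \frac{85}{3}\right) - 6\right)^{2} = \left(\frac{64}{3} - 6\right)^{2} = \left(\frac{46}{3}\right)^{2} = \frac{2116}{9}$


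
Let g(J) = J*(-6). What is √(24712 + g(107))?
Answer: √24070 ≈ 155.15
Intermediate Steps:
g(J) = -6*J
√(24712 + g(107)) = √(24712 - 6*107) = √(24712 - 642) = √24070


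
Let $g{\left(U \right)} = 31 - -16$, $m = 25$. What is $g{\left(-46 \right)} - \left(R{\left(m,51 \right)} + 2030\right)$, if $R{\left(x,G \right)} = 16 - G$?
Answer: $-1948$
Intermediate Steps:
$g{\left(U \right)} = 47$ ($g{\left(U \right)} = 31 + 16 = 47$)
$g{\left(-46 \right)} - \left(R{\left(m,51 \right)} + 2030\right) = 47 - \left(\left(16 - 51\right) + 2030\right) = 47 - \left(-35 + 2030\right) = 47 - 1995 = -1948$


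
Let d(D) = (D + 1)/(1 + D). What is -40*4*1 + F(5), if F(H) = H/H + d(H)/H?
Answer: -794/5 ≈ -158.80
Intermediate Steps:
d(D) = 1 (d(D) = (1 + D)/(1 + D) = 1)
F(H) = 1 + 1/H (F(H) = H/H + 1/H = 1 + 1/H)
-40*4*1 + F(5) = -40*4*1 + (1 + 5)/5 = -160*1 + (⅕)*6 = -160 + 6/5 = -794/5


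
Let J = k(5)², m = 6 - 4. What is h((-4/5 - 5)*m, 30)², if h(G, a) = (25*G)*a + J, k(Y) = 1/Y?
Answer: 47305815001/625 ≈ 7.5689e+7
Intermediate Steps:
m = 2
J = 1/25 (J = (1/5)² = (⅕)² = 1/25 ≈ 0.040000)
h(G, a) = 1/25 + 25*G*a (h(G, a) = (25*G)*a + 1/25 = 25*G*a + 1/25 = 1/25 + 25*G*a)
h((-4/5 - 5)*m, 30)² = (1/25 + 25*((-4/5 - 5)*2)*30)² = (1/25 + 25*((-4*⅕ - 5)*2)*30)² = (1/25 + 25*((-⅘ - 5)*2)*30)² = (1/25 + 25*(-29/5*2)*30)² = (1/25 + 25*(-58/5)*30)² = (1/25 - 8700)² = (-217499/25)² = 47305815001/625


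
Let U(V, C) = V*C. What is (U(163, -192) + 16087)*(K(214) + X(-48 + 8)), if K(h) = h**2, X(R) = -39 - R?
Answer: -696526573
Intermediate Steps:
U(V, C) = C*V
(U(163, -192) + 16087)*(K(214) + X(-48 + 8)) = (-192*163 + 16087)*(214**2 + (-39 - (-48 + 8))) = (-31296 + 16087)*(45796 + (-39 - 1*(-40))) = -15209*(45796 + (-39 + 40)) = -15209*(45796 + 1) = -15209*45797 = -696526573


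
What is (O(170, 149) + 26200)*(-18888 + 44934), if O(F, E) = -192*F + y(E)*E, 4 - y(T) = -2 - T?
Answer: 433796130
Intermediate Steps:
y(T) = 6 + T (y(T) = 4 - (-2 - T) = 4 + (2 + T) = 6 + T)
O(F, E) = -192*F + E*(6 + E) (O(F, E) = -192*F + (6 + E)*E = -192*F + E*(6 + E))
(O(170, 149) + 26200)*(-18888 + 44934) = ((-192*170 + 149*(6 + 149)) + 26200)*(-18888 + 44934) = ((-32640 + 149*155) + 26200)*26046 = ((-32640 + 23095) + 26200)*26046 = (-9545 + 26200)*26046 = 16655*26046 = 433796130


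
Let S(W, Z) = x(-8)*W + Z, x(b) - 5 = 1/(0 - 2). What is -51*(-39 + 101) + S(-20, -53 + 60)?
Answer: -3245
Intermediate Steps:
x(b) = 9/2 (x(b) = 5 + 1/(0 - 2) = 5 + 1/(-2) = 5 - ½ = 9/2)
S(W, Z) = Z + 9*W/2 (S(W, Z) = 9*W/2 + Z = Z + 9*W/2)
-51*(-39 + 101) + S(-20, -53 + 60) = -51*(-39 + 101) + ((-53 + 60) + (9/2)*(-20)) = -51*62 + (7 - 90) = -3162 - 83 = -3245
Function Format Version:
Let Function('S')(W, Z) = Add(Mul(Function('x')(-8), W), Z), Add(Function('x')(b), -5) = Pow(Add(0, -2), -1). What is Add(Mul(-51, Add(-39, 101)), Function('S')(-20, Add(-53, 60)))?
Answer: -3245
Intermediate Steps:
Function('x')(b) = Rational(9, 2) (Function('x')(b) = Add(5, Pow(Add(0, -2), -1)) = Add(5, Pow(-2, -1)) = Add(5, Rational(-1, 2)) = Rational(9, 2))
Function('S')(W, Z) = Add(Z, Mul(Rational(9, 2), W)) (Function('S')(W, Z) = Add(Mul(Rational(9, 2), W), Z) = Add(Z, Mul(Rational(9, 2), W)))
Add(Mul(-51, Add(-39, 101)), Function('S')(-20, Add(-53, 60))) = Add(Mul(-51, Add(-39, 101)), Add(Add(-53, 60), Mul(Rational(9, 2), -20))) = Add(Mul(-51, 62), Add(7, -90)) = Add(-3162, -83) = -3245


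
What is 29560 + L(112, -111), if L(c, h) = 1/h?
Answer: 3281159/111 ≈ 29560.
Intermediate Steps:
29560 + L(112, -111) = 29560 + 1/(-111) = 29560 - 1/111 = 3281159/111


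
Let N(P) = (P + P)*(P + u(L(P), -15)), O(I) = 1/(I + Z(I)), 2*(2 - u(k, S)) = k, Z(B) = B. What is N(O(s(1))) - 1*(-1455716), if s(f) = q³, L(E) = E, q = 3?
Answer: 4244868073/2916 ≈ 1.4557e+6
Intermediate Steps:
u(k, S) = 2 - k/2
s(f) = 27 (s(f) = 3³ = 27)
O(I) = 1/(2*I) (O(I) = 1/(I + I) = 1/(2*I))
N(P) = 2*P*(2 + P/2) (N(P) = (P + P)*(P + (2 - P/2)) = (2*P)*(2 + P/2) = 2*P*(2 + P/2))
N(O(s(1))) - 1*(-1455716) = ((½)/27)*(4 + (½)/27) - 1*(-1455716) = ((½)*(1/27))*(4 + (½)*(1/27)) + 1455716 = (4 + 1/54)/54 + 1455716 = (1/54)*(217/54) + 1455716 = 217/2916 + 1455716 = 4244868073/2916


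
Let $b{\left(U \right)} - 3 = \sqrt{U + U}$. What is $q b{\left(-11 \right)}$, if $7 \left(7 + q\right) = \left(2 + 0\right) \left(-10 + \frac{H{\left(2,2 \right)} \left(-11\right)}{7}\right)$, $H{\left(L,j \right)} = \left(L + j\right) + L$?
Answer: $- \frac{1845}{49} - \frac{615 i \sqrt{22}}{49} \approx -37.653 - 58.87 i$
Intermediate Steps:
$H{\left(L,j \right)} = j + 2 L$
$b{\left(U \right)} = 3 + \sqrt{2} \sqrt{U}$ ($b{\left(U \right)} = 3 + \sqrt{U + U} = 3 + \sqrt{2 U} = 3 + \sqrt{2} \sqrt{U}$)
$q = - \frac{615}{49}$ ($q = -7 + \frac{\left(2 + 0\right) \left(-10 + \frac{\left(2 + 2 \cdot 2\right) \left(-11\right)}{7}\right)}{7} = -7 + \frac{2 \left(-10 + \left(2 + 4\right) \left(-11\right) \frac{1}{7}\right)}{7} = -7 + \frac{2 \left(-10 + 6 \left(-11\right) \frac{1}{7}\right)}{7} = -7 + \frac{2 \left(-10 - \frac{66}{7}\right)}{7} = -7 + \frac{2 \left(- \frac{136}{7}\right)}{7} = -7 + \frac{1}{7} \left(- \frac{272}{7}\right) = -7 - \frac{272}{49} = - \frac{615}{49} \approx -12.551$)
$q b{\left(-11 \right)} = - \frac{615 \left(3 + \sqrt{2} \sqrt{-11}\right)}{49} = - \frac{615 \left(3 + \sqrt{2} i \sqrt{11}\right)}{49} = - \frac{615 \left(3 + i \sqrt{22}\right)}{49} = - \frac{1845}{49} - \frac{615 i \sqrt{22}}{49}$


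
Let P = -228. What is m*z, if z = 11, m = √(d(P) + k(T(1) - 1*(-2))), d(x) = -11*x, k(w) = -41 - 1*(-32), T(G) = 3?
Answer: 77*√51 ≈ 549.89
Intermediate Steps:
k(w) = -9 (k(w) = -41 + 32 = -9)
m = 7*√51 (m = √(-11*(-228) - 9) = √(2508 - 9) = √2499 = 7*√51 ≈ 49.990)
m*z = (7*√51)*11 = 77*√51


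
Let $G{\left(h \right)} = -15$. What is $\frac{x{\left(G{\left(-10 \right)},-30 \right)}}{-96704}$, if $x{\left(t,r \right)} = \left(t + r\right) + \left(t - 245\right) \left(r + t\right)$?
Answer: $- \frac{11655}{96704} \approx -0.12052$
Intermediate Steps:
$x{\left(t,r \right)} = r + t + \left(-245 + t\right) \left(r + t\right)$ ($x{\left(t,r \right)} = \left(r + t\right) + \left(-245 + t\right) \left(r + t\right) = r + t + \left(-245 + t\right) \left(r + t\right)$)
$\frac{x{\left(G{\left(-10 \right)},-30 \right)}}{-96704} = \frac{\left(-15\right)^{2} - -7320 - -3660 - -450}{-96704} = \left(225 + 7320 + 3660 + 450\right) \left(- \frac{1}{96704}\right) = 11655 \left(- \frac{1}{96704}\right) = - \frac{11655}{96704}$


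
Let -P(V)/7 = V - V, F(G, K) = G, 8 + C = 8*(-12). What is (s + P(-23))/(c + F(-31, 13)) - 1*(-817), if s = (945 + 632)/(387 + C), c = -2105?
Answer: 493865119/604488 ≈ 817.00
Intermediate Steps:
C = -104 (C = -8 + 8*(-12) = -8 - 96 = -104)
s = 1577/283 (s = (945 + 632)/(387 - 104) = 1577/283 ≈ 5.5724)
P(V) = 0 (P(V) = -7*(V - V) = -7*0 = 0)
(s + P(-23))/(c + F(-31, 13)) - 1*(-817) = (1577/283 + 0)/(-2105 - 31) - 1*(-817) = (1577/283)/(-2136) + 817 = (1577/283)*(-1/2136) + 817 = -1577/604488 + 817 = 493865119/604488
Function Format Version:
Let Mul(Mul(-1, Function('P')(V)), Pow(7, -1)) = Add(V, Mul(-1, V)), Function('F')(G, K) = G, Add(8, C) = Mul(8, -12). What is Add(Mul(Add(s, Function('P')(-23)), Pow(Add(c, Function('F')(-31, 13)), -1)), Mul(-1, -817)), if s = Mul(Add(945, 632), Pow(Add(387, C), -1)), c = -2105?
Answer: Rational(493865119, 604488) ≈ 817.00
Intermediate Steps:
C = -104 (C = Add(-8, Mul(8, -12)) = Add(-8, -96) = -104)
s = Rational(1577, 283) (s = Mul(Add(945, 632), Pow(Add(387, -104), -1)) = Mul(1577, Pow(283, -1)) = Mul(1577, Rational(1, 283)) = Rational(1577, 283) ≈ 5.5724)
Function('P')(V) = 0 (Function('P')(V) = Mul(-7, Add(V, Mul(-1, V))) = Mul(-7, 0) = 0)
Add(Mul(Add(s, Function('P')(-23)), Pow(Add(c, Function('F')(-31, 13)), -1)), Mul(-1, -817)) = Add(Mul(Add(Rational(1577, 283), 0), Pow(Add(-2105, -31), -1)), Mul(-1, -817)) = Add(Mul(Rational(1577, 283), Pow(-2136, -1)), 817) = Add(Mul(Rational(1577, 283), Rational(-1, 2136)), 817) = Add(Rational(-1577, 604488), 817) = Rational(493865119, 604488)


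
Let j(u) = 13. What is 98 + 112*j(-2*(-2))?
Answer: 1554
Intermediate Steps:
98 + 112*j(-2*(-2)) = 98 + 112*13 = 98 + 1456 = 1554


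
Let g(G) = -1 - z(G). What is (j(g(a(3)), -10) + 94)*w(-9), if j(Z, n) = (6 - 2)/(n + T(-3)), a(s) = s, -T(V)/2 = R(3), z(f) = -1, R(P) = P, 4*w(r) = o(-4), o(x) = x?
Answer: -375/4 ≈ -93.750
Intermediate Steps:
w(r) = -1 (w(r) = (1/4)*(-4) = -1)
T(V) = -6 (T(V) = -2*3 = -6)
g(G) = 0 (g(G) = -1 - 1*(-1) = -1 + 1 = 0)
j(Z, n) = 4/(-6 + n) (j(Z, n) = (6 - 2)/(n - 6) = 4/(-6 + n))
(j(g(a(3)), -10) + 94)*w(-9) = (4/(-6 - 10) + 94)*(-1) = (4/(-16) + 94)*(-1) = (4*(-1/16) + 94)*(-1) = (-1/4 + 94)*(-1) = (375/4)*(-1) = -375/4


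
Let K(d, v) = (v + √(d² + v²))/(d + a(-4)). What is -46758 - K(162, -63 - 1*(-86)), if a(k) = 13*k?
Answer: -5143403/110 - √26773/110 ≈ -46760.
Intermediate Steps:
K(d, v) = (v + √(d² + v²))/(-52 + d) (K(d, v) = (v + √(d² + v²))/(d + 13*(-4)) = (v + √(d² + v²))/(d - 52) = (v + √(d² + v²))/(-52 + d))
-46758 - K(162, -63 - 1*(-86)) = -46758 - ((-63 - 1*(-86)) + √(162² + (-63 - 1*(-86))²))/(-52 + 162) = -46758 - ((-63 + 86) + √(26244 + (-63 + 86)²))/110 = -46758 - (23 + √(26244 + 23²))/110 = -46758 - (23 + √(26244 + 529))/110 = -46758 - (23 + √26773)/110 = -46758 - (23/110 + √26773/110) = -46758 + (-23/110 - √26773/110) = -5143403/110 - √26773/110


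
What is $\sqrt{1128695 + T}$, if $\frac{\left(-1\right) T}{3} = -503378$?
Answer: $\sqrt{2638829} \approx 1624.4$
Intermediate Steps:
$T = 1510134$ ($T = \left(-3\right) \left(-503378\right) = 1510134$)
$\sqrt{1128695 + T} = \sqrt{1128695 + 1510134} = \sqrt{2638829}$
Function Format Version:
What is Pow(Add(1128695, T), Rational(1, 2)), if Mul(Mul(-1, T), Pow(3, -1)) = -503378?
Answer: Pow(2638829, Rational(1, 2)) ≈ 1624.4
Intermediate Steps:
T = 1510134 (T = Mul(-3, -503378) = 1510134)
Pow(Add(1128695, T), Rational(1, 2)) = Pow(Add(1128695, 1510134), Rational(1, 2)) = Pow(2638829, Rational(1, 2))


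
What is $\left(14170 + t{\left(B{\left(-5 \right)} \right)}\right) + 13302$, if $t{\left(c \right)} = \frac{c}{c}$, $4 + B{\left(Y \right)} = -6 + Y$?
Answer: $27473$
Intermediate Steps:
$B{\left(Y \right)} = -10 + Y$ ($B{\left(Y \right)} = -4 + \left(-6 + Y\right) = -10 + Y$)
$t{\left(c \right)} = 1$
$\left(14170 + t{\left(B{\left(-5 \right)} \right)}\right) + 13302 = \left(14170 + 1\right) + 13302 = 14171 + 13302 = 27473$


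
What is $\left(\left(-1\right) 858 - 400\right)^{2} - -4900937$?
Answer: $6483501$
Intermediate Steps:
$\left(\left(-1\right) 858 - 400\right)^{2} - -4900937 = \left(-858 - 400\right)^{2} + 4900937 = \left(-1258\right)^{2} + 4900937 = 1582564 + 4900937 = 6483501$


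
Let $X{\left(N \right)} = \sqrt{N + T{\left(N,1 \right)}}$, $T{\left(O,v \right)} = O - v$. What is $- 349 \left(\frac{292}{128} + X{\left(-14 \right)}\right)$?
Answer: $- \frac{25477}{32} - 349 i \sqrt{29} \approx -796.16 - 1879.4 i$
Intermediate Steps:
$X{\left(N \right)} = \sqrt{-1 + 2 N}$ ($X{\left(N \right)} = \sqrt{N + \left(N - 1\right)} = \sqrt{N + \left(-1 + N\right)} = \sqrt{-1 + 2 N}$)
$- 349 \left(\frac{292}{128} + X{\left(-14 \right)}\right) = - 349 \left(\frac{292}{128} + \sqrt{-1 + 2 \left(-14\right)}\right) = - 349 \left(292 \cdot \frac{1}{128} + \sqrt{-1 - 28}\right) = - 349 \left(\frac{73}{32} + \sqrt{-29}\right) = - 349 \left(\frac{73}{32} + i \sqrt{29}\right) = - \frac{25477}{32} - 349 i \sqrt{29}$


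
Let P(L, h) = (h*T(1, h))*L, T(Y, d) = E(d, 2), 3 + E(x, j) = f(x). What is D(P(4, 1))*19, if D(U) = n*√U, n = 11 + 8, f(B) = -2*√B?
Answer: 722*I*√5 ≈ 1614.4*I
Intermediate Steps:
E(x, j) = -3 - 2*√x
T(Y, d) = -3 - 2*√d
n = 19
P(L, h) = L*h*(-3 - 2*√h) (P(L, h) = (h*(-3 - 2*√h))*L = L*h*(-3 - 2*√h))
D(U) = 19*√U
D(P(4, 1))*19 = (19*√(-1*4*1*(3 + 2*√1)))*19 = (19*√(-1*4*1*(3 + 2*1)))*19 = (19*√(-1*4*1*(3 + 2)))*19 = (19*√(-1*4*1*5))*19 = (19*√(-20))*19 = (19*(2*I*√5))*19 = (38*I*√5)*19 = 722*I*√5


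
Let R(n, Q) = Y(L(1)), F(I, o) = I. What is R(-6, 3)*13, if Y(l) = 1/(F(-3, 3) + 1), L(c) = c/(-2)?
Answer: -13/2 ≈ -6.5000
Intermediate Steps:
L(c) = -c/2 (L(c) = c*(-1/2) = -c/2)
Y(l) = -1/2 (Y(l) = 1/(-3 + 1) = 1/(-2) = -1/2)
R(n, Q) = -1/2
R(-6, 3)*13 = -1/2*13 = -13/2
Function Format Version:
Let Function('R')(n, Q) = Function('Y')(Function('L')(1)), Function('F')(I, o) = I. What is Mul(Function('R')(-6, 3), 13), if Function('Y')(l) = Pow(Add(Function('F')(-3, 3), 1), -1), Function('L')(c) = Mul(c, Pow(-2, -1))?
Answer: Rational(-13, 2) ≈ -6.5000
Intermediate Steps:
Function('L')(c) = Mul(Rational(-1, 2), c) (Function('L')(c) = Mul(c, Rational(-1, 2)) = Mul(Rational(-1, 2), c))
Function('Y')(l) = Rational(-1, 2) (Function('Y')(l) = Pow(Add(-3, 1), -1) = Pow(-2, -1) = Rational(-1, 2))
Function('R')(n, Q) = Rational(-1, 2)
Mul(Function('R')(-6, 3), 13) = Mul(Rational(-1, 2), 13) = Rational(-13, 2)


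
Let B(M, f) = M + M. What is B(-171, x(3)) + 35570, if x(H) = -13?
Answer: 35228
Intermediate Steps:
B(M, f) = 2*M
B(-171, x(3)) + 35570 = 2*(-171) + 35570 = -342 + 35570 = 35228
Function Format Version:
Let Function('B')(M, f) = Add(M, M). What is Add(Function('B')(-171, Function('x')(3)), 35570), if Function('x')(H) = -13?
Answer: 35228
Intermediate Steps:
Function('B')(M, f) = Mul(2, M)
Add(Function('B')(-171, Function('x')(3)), 35570) = Add(Mul(2, -171), 35570) = Add(-342, 35570) = 35228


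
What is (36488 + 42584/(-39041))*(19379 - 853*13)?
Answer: 11808984164960/39041 ≈ 3.0248e+8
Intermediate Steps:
(36488 + 42584/(-39041))*(19379 - 853*13) = (36488 + 42584*(-1/39041))*(19379 - 11089) = (36488 - 42584/39041)*8290 = (1424485424/39041)*8290 = 11808984164960/39041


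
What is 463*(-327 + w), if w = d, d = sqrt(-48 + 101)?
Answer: -151401 + 463*sqrt(53) ≈ -1.4803e+5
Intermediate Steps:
d = sqrt(53) ≈ 7.2801
w = sqrt(53) ≈ 7.2801
463*(-327 + w) = 463*(-327 + sqrt(53)) = -151401 + 463*sqrt(53)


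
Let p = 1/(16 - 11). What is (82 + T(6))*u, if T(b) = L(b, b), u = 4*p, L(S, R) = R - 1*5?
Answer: 332/5 ≈ 66.400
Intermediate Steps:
p = ⅕ (p = 1/5 = ⅕ ≈ 0.20000)
L(S, R) = -5 + R (L(S, R) = R - 5 = -5 + R)
u = ⅘ (u = 4*(⅕) = ⅘ ≈ 0.80000)
T(b) = -5 + b
(82 + T(6))*u = (82 + (-5 + 6))*(⅘) = (82 + 1)*(⅘) = 83*(⅘) = 332/5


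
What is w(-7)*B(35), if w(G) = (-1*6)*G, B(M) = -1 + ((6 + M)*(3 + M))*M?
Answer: 2290218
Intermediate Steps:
B(M) = -1 + M*(3 + M)*(6 + M) (B(M) = -1 + ((3 + M)*(6 + M))*M = -1 + M*(3 + M)*(6 + M))
w(G) = -6*G
w(-7)*B(35) = (-6*(-7))*(-1 + 35³ + 9*35² + 18*35) = 42*(-1 + 42875 + 9*1225 + 630) = 42*(-1 + 42875 + 11025 + 630) = 42*54529 = 2290218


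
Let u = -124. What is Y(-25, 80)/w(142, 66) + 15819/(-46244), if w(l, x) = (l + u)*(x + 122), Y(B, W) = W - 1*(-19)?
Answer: -1359815/4346936 ≈ -0.31282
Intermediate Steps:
Y(B, W) = 19 + W (Y(B, W) = W + 19 = 19 + W)
w(l, x) = (-124 + l)*(122 + x) (w(l, x) = (l - 124)*(x + 122) = (-124 + l)*(122 + x))
Y(-25, 80)/w(142, 66) + 15819/(-46244) = (19 + 80)/(-15128 - 124*66 + 122*142 + 142*66) + 15819/(-46244) = 99/(-15128 - 8184 + 17324 + 9372) + 15819*(-1/46244) = 99/3384 - 15819/46244 = 99*(1/3384) - 15819/46244 = 11/376 - 15819/46244 = -1359815/4346936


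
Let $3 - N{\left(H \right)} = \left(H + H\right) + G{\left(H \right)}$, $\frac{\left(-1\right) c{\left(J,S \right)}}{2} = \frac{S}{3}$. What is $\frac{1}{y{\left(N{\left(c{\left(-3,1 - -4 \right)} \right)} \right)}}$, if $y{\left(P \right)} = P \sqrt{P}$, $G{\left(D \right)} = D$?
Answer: $\frac{\sqrt{13}}{169} \approx 0.021335$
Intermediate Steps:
$c{\left(J,S \right)} = - \frac{2 S}{3}$ ($c{\left(J,S \right)} = - 2 \frac{S}{3} = - \frac{2 S}{3}$)
$N{\left(H \right)} = 3 - 3 H$ ($N{\left(H \right)} = 3 - \left(\left(H + H\right) + H\right) = 3 - \left(2 H + H\right) = 3 - 3 H$)
$y{\left(P \right)} = P^{\frac{3}{2}}$
$\frac{1}{y{\left(N{\left(c{\left(-3,1 - -4 \right)} \right)} \right)}} = \frac{1}{\left(3 - 3 \left(- \frac{2 \left(1 - -4\right)}{3}\right)\right)^{\frac{3}{2}}} = \frac{1}{\left(3 - 3 \left(- \frac{2 \left(1 + 4\right)}{3}\right)\right)^{\frac{3}{2}}} = \frac{1}{\left(3 - 3 \left(\left(- \frac{2}{3}\right) 5\right)\right)^{\frac{3}{2}}} = \frac{1}{\left(3 - -10\right)^{\frac{3}{2}}} = \frac{1}{\left(3 + 10\right)^{\frac{3}{2}}} = \frac{1}{13^{\frac{3}{2}}} = \frac{1}{13 \sqrt{13}} = \frac{\sqrt{13}}{169}$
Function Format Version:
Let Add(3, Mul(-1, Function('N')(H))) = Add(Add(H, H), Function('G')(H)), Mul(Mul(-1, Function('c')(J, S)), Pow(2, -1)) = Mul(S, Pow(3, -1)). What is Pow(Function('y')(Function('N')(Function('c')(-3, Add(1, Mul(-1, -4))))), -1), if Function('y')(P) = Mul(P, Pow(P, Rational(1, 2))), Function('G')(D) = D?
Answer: Mul(Rational(1, 169), Pow(13, Rational(1, 2))) ≈ 0.021335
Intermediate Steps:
Function('c')(J, S) = Mul(Rational(-2, 3), S) (Function('c')(J, S) = Mul(-2, Mul(S, Pow(3, -1))) = Mul(-2, Mul(S, Rational(1, 3))) = Mul(-2, Mul(Rational(1, 3), S)) = Mul(Rational(-2, 3), S))
Function('N')(H) = Add(3, Mul(-3, H)) (Function('N')(H) = Add(3, Mul(-1, Add(Add(H, H), H))) = Add(3, Mul(-1, Add(Mul(2, H), H))) = Add(3, Mul(-1, Mul(3, H))) = Add(3, Mul(-3, H)))
Function('y')(P) = Pow(P, Rational(3, 2))
Pow(Function('y')(Function('N')(Function('c')(-3, Add(1, Mul(-1, -4))))), -1) = Pow(Pow(Add(3, Mul(-3, Mul(Rational(-2, 3), Add(1, Mul(-1, -4))))), Rational(3, 2)), -1) = Pow(Pow(Add(3, Mul(-3, Mul(Rational(-2, 3), Add(1, 4)))), Rational(3, 2)), -1) = Pow(Pow(Add(3, Mul(-3, Mul(Rational(-2, 3), 5))), Rational(3, 2)), -1) = Pow(Pow(Add(3, Mul(-3, Rational(-10, 3))), Rational(3, 2)), -1) = Pow(Pow(Add(3, 10), Rational(3, 2)), -1) = Pow(Pow(13, Rational(3, 2)), -1) = Pow(Mul(13, Pow(13, Rational(1, 2))), -1) = Mul(Rational(1, 169), Pow(13, Rational(1, 2)))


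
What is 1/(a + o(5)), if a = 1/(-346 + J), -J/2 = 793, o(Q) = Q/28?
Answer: 483/86 ≈ 5.6163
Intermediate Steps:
o(Q) = Q/28 (o(Q) = Q*(1/28) = Q/28)
J = -1586 (J = -2*793 = -1586)
a = -1/1932 (a = 1/(-346 - 1586) = 1/(-1932) = -1/1932 ≈ -0.00051760)
1/(a + o(5)) = 1/(-1/1932 + (1/28)*5) = 1/(-1/1932 + 5/28) = 1/(86/483) = 483/86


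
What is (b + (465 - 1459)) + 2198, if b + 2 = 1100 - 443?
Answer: 1859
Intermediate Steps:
b = 655 (b = -2 + (1100 - 443) = -2 + 657 = 655)
(b + (465 - 1459)) + 2198 = (655 + (465 - 1459)) + 2198 = (655 - 994) + 2198 = -339 + 2198 = 1859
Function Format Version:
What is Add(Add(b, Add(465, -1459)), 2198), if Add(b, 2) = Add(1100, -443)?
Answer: 1859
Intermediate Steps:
b = 655 (b = Add(-2, Add(1100, -443)) = Add(-2, 657) = 655)
Add(Add(b, Add(465, -1459)), 2198) = Add(Add(655, Add(465, -1459)), 2198) = Add(Add(655, -994), 2198) = Add(-339, 2198) = 1859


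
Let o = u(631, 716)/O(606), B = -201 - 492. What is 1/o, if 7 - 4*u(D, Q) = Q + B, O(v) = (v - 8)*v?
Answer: -90597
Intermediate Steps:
O(v) = v*(-8 + v) (O(v) = (-8 + v)*v = v*(-8 + v))
B = -693
u(D, Q) = 175 - Q/4 (u(D, Q) = 7/4 - (Q - 693)/4 = 7/4 - (-693 + Q)/4 = 7/4 + (693/4 - Q/4) = 175 - Q/4)
o = -1/90597 (o = (175 - ¼*716)/((606*(-8 + 606))) = (175 - 179)/((606*598)) = -4/362388 = -4*1/362388 = -1/90597 ≈ -1.1038e-5)
1/o = 1/(-1/90597) = -90597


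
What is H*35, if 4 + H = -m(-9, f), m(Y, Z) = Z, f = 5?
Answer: -315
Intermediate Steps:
H = -9 (H = -4 - 1*5 = -4 - 5 = -9)
H*35 = -9*35 = -315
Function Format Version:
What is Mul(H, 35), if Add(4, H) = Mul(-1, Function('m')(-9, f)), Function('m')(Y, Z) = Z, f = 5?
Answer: -315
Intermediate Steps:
H = -9 (H = Add(-4, Mul(-1, 5)) = Add(-4, -5) = -9)
Mul(H, 35) = Mul(-9, 35) = -315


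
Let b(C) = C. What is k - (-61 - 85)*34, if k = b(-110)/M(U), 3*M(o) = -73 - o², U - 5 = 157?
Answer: 130637918/26317 ≈ 4964.0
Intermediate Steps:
U = 162 (U = 5 + 157 = 162)
M(o) = -73/3 - o²/3 (M(o) = (-73 - o²)/3 = -73/3 - o²/3)
k = 330/26317 (k = -110/(-73/3 - ⅓*162²) = -110/(-73/3 - ⅓*26244) = -110/(-73/3 - 8748) = -110/(-26317/3) = -110*(-3/26317) = 330/26317 ≈ 0.012539)
k - (-61 - 85)*34 = 330/26317 - (-61 - 85)*34 = 330/26317 - (-146)*34 = 330/26317 - 1*(-4964) = 330/26317 + 4964 = 130637918/26317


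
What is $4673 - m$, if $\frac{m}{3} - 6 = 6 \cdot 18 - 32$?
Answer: $4427$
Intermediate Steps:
$m = 246$ ($m = 18 + 3 \left(6 \cdot 18 - 32\right) = 18 + 3 \left(108 - 32\right) = 18 + 3 \cdot 76 = 18 + 228 = 246$)
$4673 - m = 4673 - 246 = 4427$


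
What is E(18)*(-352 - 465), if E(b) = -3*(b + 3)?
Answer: 51471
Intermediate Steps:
E(b) = -9 - 3*b (E(b) = -3*(3 + b) = -9 - 3*b)
E(18)*(-352 - 465) = (-9 - 3*18)*(-352 - 465) = (-9 - 54)*(-817) = -63*(-817) = 51471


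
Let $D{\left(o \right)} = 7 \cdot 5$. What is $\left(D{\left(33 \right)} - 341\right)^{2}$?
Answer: $93636$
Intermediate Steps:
$D{\left(o \right)} = 35$
$\left(D{\left(33 \right)} - 341\right)^{2} = \left(35 - 341\right)^{2} = \left(-306\right)^{2} = 93636$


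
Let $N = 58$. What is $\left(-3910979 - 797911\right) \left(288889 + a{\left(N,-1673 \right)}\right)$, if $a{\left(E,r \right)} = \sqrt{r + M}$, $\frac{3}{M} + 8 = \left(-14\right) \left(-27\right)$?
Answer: $-1360346523210 - \frac{470889 i \sqrt{229032590}}{37} \approx -1.3603 \cdot 10^{12} - 1.926 \cdot 10^{8} i$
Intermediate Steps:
$M = \frac{3}{370}$ ($M = \frac{3}{-8 - -378} = \frac{3}{-8 + 378} = \frac{3}{370} \approx 0.0081081$)
$a{\left(E,r \right)} = \sqrt{\frac{3}{370} + r}$ ($a{\left(E,r \right)} = \sqrt{r + \frac{3}{370}} = \sqrt{\frac{3}{370} + r}$)
$\left(-3910979 - 797911\right) \left(288889 + a{\left(N,-1673 \right)}\right) = \left(-3910979 - 797911\right) \left(288889 + \frac{\sqrt{1110 + 136900 \left(-1673\right)}}{370}\right) = - 4708890 \left(288889 + \frac{\sqrt{1110 - 229033700}}{370}\right) = - 4708890 \left(288889 + \frac{\sqrt{-229032590}}{370}\right) = - 4708890 \left(288889 + \frac{i \sqrt{229032590}}{370}\right) = -1360346523210 - \frac{470889 i \sqrt{229032590}}{37}$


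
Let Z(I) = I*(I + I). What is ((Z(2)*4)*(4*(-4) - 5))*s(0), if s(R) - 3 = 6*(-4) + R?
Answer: 14112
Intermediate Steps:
Z(I) = 2*I**2 (Z(I) = I*(2*I) = 2*I**2)
s(R) = -21 + R (s(R) = 3 + (6*(-4) + R) = 3 + (-24 + R) = -21 + R)
((Z(2)*4)*(4*(-4) - 5))*s(0) = (((2*2**2)*4)*(4*(-4) - 5))*(-21 + 0) = (((2*4)*4)*(-16 - 5))*(-21) = ((8*4)*(-21))*(-21) = (32*(-21))*(-21) = -672*(-21) = 14112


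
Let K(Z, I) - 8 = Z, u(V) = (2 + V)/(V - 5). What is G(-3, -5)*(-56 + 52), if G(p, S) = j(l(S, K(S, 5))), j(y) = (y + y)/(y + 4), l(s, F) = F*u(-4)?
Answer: -8/7 ≈ -1.1429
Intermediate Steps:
u(V) = (2 + V)/(-5 + V)
K(Z, I) = 8 + Z
l(s, F) = 2*F/9 (l(s, F) = F*((2 - 4)/(-5 - 4)) = F*(-2/(-9)) = F*(-⅑*(-2)) = F*(2/9) = 2*F/9)
j(y) = 2*y/(4 + y) (j(y) = (2*y)/(4 + y) = 2*y/(4 + y))
G(p, S) = 2*(16/9 + 2*S/9)/(52/9 + 2*S/9) (G(p, S) = 2*(2*(8 + S)/9)/(4 + 2*(8 + S)/9) = 2*(16/9 + 2*S/9)/(4 + (16/9 + 2*S/9)) = 2*(16/9 + 2*S/9)/(52/9 + 2*S/9))
G(-3, -5)*(-56 + 52) = (2*(8 - 5)/(26 - 5))*(-56 + 52) = (2*3/21)*(-4) = (2*(1/21)*3)*(-4) = (2/7)*(-4) = -8/7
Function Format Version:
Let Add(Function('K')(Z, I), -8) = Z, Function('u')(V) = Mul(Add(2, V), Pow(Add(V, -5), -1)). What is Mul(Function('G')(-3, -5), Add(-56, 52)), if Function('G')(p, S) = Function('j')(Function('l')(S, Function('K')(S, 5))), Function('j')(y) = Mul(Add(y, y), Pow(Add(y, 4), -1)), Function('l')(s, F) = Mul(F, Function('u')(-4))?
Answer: Rational(-8, 7) ≈ -1.1429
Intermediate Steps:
Function('u')(V) = Mul(Pow(Add(-5, V), -1), Add(2, V)) (Function('u')(V) = Mul(Add(2, V), Pow(Add(-5, V), -1)) = Mul(Pow(Add(-5, V), -1), Add(2, V)))
Function('K')(Z, I) = Add(8, Z)
Function('l')(s, F) = Mul(Rational(2, 9), F) (Function('l')(s, F) = Mul(F, Mul(Pow(Add(-5, -4), -1), Add(2, -4))) = Mul(F, Mul(Pow(-9, -1), -2)) = Mul(F, Mul(Rational(-1, 9), -2)) = Mul(F, Rational(2, 9)) = Mul(Rational(2, 9), F))
Function('j')(y) = Mul(2, y, Pow(Add(4, y), -1)) (Function('j')(y) = Mul(Mul(2, y), Pow(Add(4, y), -1)) = Mul(2, y, Pow(Add(4, y), -1)))
Function('G')(p, S) = Mul(2, Pow(Add(Rational(52, 9), Mul(Rational(2, 9), S)), -1), Add(Rational(16, 9), Mul(Rational(2, 9), S))) (Function('G')(p, S) = Mul(2, Mul(Rational(2, 9), Add(8, S)), Pow(Add(4, Mul(Rational(2, 9), Add(8, S))), -1)) = Mul(2, Add(Rational(16, 9), Mul(Rational(2, 9), S)), Pow(Add(4, Add(Rational(16, 9), Mul(Rational(2, 9), S))), -1)) = Mul(2, Add(Rational(16, 9), Mul(Rational(2, 9), S)), Pow(Add(Rational(52, 9), Mul(Rational(2, 9), S)), -1)) = Mul(2, Pow(Add(Rational(52, 9), Mul(Rational(2, 9), S)), -1), Add(Rational(16, 9), Mul(Rational(2, 9), S))))
Mul(Function('G')(-3, -5), Add(-56, 52)) = Mul(Mul(2, Pow(Add(26, -5), -1), Add(8, -5)), Add(-56, 52)) = Mul(Mul(2, Pow(21, -1), 3), -4) = Mul(Mul(2, Rational(1, 21), 3), -4) = Mul(Rational(2, 7), -4) = Rational(-8, 7)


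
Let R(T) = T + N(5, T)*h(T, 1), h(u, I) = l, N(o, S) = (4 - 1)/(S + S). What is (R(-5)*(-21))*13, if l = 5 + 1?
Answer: 9282/5 ≈ 1856.4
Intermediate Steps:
l = 6
N(o, S) = 3/(2*S) (N(o, S) = 3/((2*S)) = 3*(1/(2*S)) = 3/(2*S))
h(u, I) = 6
R(T) = T + 9/T (R(T) = T + (3/(2*T))*6 = T + 9/T)
(R(-5)*(-21))*13 = ((-5 + 9/(-5))*(-21))*13 = ((-5 + 9*(-⅕))*(-21))*13 = ((-5 - 9/5)*(-21))*13 = -34/5*(-21)*13 = (714/5)*13 = 9282/5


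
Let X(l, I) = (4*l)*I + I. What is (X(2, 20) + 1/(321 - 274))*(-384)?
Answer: -3249024/47 ≈ -69128.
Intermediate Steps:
X(l, I) = I + 4*I*l (X(l, I) = 4*I*l + I = I + 4*I*l)
(X(2, 20) + 1/(321 - 274))*(-384) = (20*(1 + 4*2) + 1/(321 - 274))*(-384) = (20*(1 + 8) + 1/47)*(-384) = (20*9 + 1/47)*(-384) = (180 + 1/47)*(-384) = (8461/47)*(-384) = -3249024/47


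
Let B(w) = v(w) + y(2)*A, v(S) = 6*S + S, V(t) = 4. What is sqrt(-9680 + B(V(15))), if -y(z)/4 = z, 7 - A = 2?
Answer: 2*I*sqrt(2423) ≈ 98.448*I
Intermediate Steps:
A = 5 (A = 7 - 1*2 = 7 - 2 = 5)
y(z) = -4*z
v(S) = 7*S
B(w) = -40 + 7*w (B(w) = 7*w - 4*2*5 = 7*w - 8*5 = 7*w - 40 = -40 + 7*w)
sqrt(-9680 + B(V(15))) = sqrt(-9680 + (-40 + 7*4)) = sqrt(-9680 + (-40 + 28)) = sqrt(-9680 - 12) = sqrt(-9692) = 2*I*sqrt(2423)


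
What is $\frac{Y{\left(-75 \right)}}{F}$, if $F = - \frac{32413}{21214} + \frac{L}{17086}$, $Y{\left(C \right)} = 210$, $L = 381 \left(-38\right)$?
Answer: $- \frac{7611710484}{86094481} \approx -88.411$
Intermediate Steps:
$L = -14478$
$F = - \frac{430472405}{181231202}$ ($F = - \frac{32413}{21214} - \frac{14478}{17086} = \left(-32413\right) \frac{1}{21214} - \frac{7239}{8543} = - \frac{32413}{21214} - \frac{7239}{8543} = - \frac{430472405}{181231202} \approx -2.3753$)
$\frac{Y{\left(-75 \right)}}{F} = \frac{210}{- \frac{430472405}{181231202}} = 210 \left(- \frac{181231202}{430472405}\right) = - \frac{7611710484}{86094481}$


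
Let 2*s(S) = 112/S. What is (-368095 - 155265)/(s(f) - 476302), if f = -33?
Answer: 8635440/7859011 ≈ 1.0988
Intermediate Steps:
s(S) = 56/S (s(S) = (112/S)/2 = 56/S)
(-368095 - 155265)/(s(f) - 476302) = (-368095 - 155265)/(56/(-33) - 476302) = -523360/(56*(-1/33) - 476302) = -523360/(-56/33 - 476302) = -523360/(-15718022/33) = -523360*(-33/15718022) = 8635440/7859011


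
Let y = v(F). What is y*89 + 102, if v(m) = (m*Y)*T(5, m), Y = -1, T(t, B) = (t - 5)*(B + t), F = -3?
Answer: 102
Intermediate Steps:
T(t, B) = (-5 + t)*(B + t)
v(m) = 0 (v(m) = (m*(-1))*(5**2 - 5*m - 5*5 + m*5) = (-m)*(25 - 5*m - 25 + 5*m) = -m*0 = 0)
y = 0
y*89 + 102 = 0*89 + 102 = 0 + 102 = 102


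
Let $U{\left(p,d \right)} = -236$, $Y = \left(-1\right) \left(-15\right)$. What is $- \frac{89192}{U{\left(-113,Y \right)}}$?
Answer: $\frac{22298}{59} \approx 377.93$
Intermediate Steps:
$Y = 15$
$- \frac{89192}{U{\left(-113,Y \right)}} = - \frac{89192}{-236} = \left(-89192\right) \left(- \frac{1}{236}\right) = \frac{22298}{59}$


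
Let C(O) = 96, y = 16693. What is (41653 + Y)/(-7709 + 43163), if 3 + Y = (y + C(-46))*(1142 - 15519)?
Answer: -80444601/11818 ≈ -6807.0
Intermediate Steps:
Y = -241375456 (Y = -3 + (16693 + 96)*(1142 - 15519) = -3 + 16789*(-14377) = -3 - 241375453 = -241375456)
(41653 + Y)/(-7709 + 43163) = (41653 - 241375456)/(-7709 + 43163) = -241333803/35454 = -241333803*1/35454 = -80444601/11818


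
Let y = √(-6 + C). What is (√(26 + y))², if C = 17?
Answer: 26 + √11 ≈ 29.317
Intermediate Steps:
y = √11 (y = √(-6 + 17) = √11 ≈ 3.3166)
(√(26 + y))² = (√(26 + √11))² = 26 + √11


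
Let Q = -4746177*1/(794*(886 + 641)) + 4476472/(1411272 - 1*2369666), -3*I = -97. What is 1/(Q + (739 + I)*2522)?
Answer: 580996652286/1130209348940202659 ≈ 5.1406e-7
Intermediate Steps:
I = 97/3 (I = -⅓*(-97) = 97/3 ≈ 32.333)
Q = -1662692053079/193665550762 (Q = -4746177/(794*1527) + 4476472/(1411272 - 2369666) = -4746177/1212438 + 4476472/(-958394) = -4746177*1/1212438 + 4476472*(-1/958394) = -1582059/404146 - 2238236/479197 = -1662692053079/193665550762 ≈ -8.5854)
1/(Q + (739 + I)*2522) = 1/(-1662692053079/193665550762 + (739 + 97/3)*2522) = 1/(-1662692053079/193665550762 + (2314/3)*2522) = 1/(-1662692053079/193665550762 + 5835908/3) = 1/(1130209348940202659/580996652286) = 580996652286/1130209348940202659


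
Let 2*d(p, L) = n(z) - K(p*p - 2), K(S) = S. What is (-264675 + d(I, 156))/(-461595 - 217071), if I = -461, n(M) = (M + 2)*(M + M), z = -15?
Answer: 741479/1357332 ≈ 0.54628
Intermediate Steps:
n(M) = 2*M*(2 + M) (n(M) = (2 + M)*(2*M) = 2*M*(2 + M))
d(p, L) = 196 - p²/2 (d(p, L) = (2*(-15)*(2 - 15) - (p*p - 2))/2 = (2*(-15)*(-13) - (p² - 2))/2 = (390 - (-2 + p²))/2 = (390 + (2 - p²))/2 = (392 - p²)/2 = 196 - p²/2)
(-264675 + d(I, 156))/(-461595 - 217071) = (-264675 + (196 - ½*(-461)²))/(-461595 - 217071) = (-264675 + (196 - ½*212521))/(-678666) = (-264675 + (196 - 212521/2))*(-1/678666) = (-264675 - 212129/2)*(-1/678666) = -741479/2*(-1/678666) = 741479/1357332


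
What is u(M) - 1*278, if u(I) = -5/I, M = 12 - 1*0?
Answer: -3341/12 ≈ -278.42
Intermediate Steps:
M = 12 (M = 12 + 0 = 12)
u(M) - 1*278 = -5/12 - 1*278 = -5*1/12 - 278 = -5/12 - 278 = -3341/12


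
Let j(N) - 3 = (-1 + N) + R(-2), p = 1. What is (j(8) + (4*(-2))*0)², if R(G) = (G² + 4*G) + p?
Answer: 49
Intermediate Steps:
R(G) = 1 + G² + 4*G (R(G) = (G² + 4*G) + 1 = 1 + G² + 4*G)
j(N) = -1 + N (j(N) = 3 + ((-1 + N) + (1 + (-2)² + 4*(-2))) = 3 + ((-1 + N) + (1 + 4 - 8)) = 3 + ((-1 + N) - 3) = 3 + (-4 + N) = -1 + N)
(j(8) + (4*(-2))*0)² = ((-1 + 8) + (4*(-2))*0)² = (7 - 8*0)² = (7 + 0)² = 7² = 49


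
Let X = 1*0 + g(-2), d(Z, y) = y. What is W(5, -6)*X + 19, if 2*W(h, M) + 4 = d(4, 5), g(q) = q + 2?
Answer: 19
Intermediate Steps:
g(q) = 2 + q
W(h, M) = ½ (W(h, M) = -2 + (½)*5 = -2 + 5/2 = ½)
X = 0 (X = 1*0 + (2 - 2) = 0 + 0 = 0)
W(5, -6)*X + 19 = (½)*0 + 19 = 0 + 19 = 19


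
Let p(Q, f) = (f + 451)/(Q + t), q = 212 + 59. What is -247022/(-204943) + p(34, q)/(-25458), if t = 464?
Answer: 53993408569/44798009814 ≈ 1.2053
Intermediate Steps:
q = 271
p(Q, f) = (451 + f)/(464 + Q) (p(Q, f) = (f + 451)/(Q + 464) = (451 + f)/(464 + Q))
-247022/(-204943) + p(34, q)/(-25458) = -247022/(-204943) + ((451 + 271)/(464 + 34))/(-25458) = -247022*(-1/204943) + (722/498)*(-1/25458) = 8518/7067 + ((1/498)*722)*(-1/25458) = 8518/7067 + (361/249)*(-1/25458) = 8518/7067 - 361/6339042 = 53993408569/44798009814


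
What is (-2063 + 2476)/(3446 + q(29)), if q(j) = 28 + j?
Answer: 413/3503 ≈ 0.11790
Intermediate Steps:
(-2063 + 2476)/(3446 + q(29)) = (-2063 + 2476)/(3446 + (28 + 29)) = 413/(3446 + 57) = 413/3503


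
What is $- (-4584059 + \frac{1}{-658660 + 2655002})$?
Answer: $\frac{9151349512177}{1996342} \approx 4.5841 \cdot 10^{6}$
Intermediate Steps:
$- (-4584059 + \frac{1}{-658660 + 2655002}) = - (-4584059 + \frac{1}{1996342}) = \left(-1\right) \left(- \frac{9151349512177}{1996342}\right) = \frac{9151349512177}{1996342}$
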